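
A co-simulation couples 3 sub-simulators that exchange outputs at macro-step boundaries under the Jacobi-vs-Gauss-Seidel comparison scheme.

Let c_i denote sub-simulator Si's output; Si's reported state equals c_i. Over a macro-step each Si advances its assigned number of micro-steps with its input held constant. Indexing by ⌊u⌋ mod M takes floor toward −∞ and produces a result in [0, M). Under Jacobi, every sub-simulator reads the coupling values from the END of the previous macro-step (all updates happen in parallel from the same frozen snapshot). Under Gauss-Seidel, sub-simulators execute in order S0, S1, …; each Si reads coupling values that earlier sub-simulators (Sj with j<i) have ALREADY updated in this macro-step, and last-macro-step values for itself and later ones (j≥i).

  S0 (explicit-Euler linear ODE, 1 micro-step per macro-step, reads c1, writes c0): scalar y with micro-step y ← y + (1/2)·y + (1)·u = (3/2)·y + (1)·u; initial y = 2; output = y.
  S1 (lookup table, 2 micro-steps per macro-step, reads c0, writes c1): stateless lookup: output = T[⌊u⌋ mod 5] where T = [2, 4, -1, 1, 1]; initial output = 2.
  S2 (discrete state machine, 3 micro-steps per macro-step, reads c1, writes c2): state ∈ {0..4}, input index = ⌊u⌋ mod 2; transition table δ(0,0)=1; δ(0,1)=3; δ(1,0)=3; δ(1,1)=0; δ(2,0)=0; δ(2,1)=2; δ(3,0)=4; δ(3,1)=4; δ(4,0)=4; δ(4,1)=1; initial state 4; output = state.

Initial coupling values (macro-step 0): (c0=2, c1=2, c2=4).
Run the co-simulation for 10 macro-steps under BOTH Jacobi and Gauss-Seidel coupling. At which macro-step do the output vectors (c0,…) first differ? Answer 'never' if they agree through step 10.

first divergence at macro-step: 1

[Jacobi] macro 1: S0 reads c1=2 → after 1×micro: 5; S1 reads c0=2 → after 2×micro: -1; S2 reads c1=2 → after 3×micro: 4 ⇒ (c0=5, c1=-1, c2=4)
[Jacobi] macro 2: S0 reads c1=-1 → after 1×micro: 13/2; S1 reads c0=5 → after 2×micro: 2; S2 reads c1=-1 → after 3×micro: 3 ⇒ (c0=13/2, c1=2, c2=3)
[Jacobi] macro 3: S0 reads c1=2 → after 1×micro: 47/4; S1 reads c0=13/2 → after 2×micro: 4; S2 reads c1=2 → after 3×micro: 4 ⇒ (c0=47/4, c1=4, c2=4)
[Jacobi] macro 4: S0 reads c1=4 → after 1×micro: 173/8; S1 reads c0=47/4 → after 2×micro: 4; S2 reads c1=4 → after 3×micro: 4 ⇒ (c0=173/8, c1=4, c2=4)
[Jacobi] macro 5: S0 reads c1=4 → after 1×micro: 583/16; S1 reads c0=173/8 → after 2×micro: 4; S2 reads c1=4 → after 3×micro: 4 ⇒ (c0=583/16, c1=4, c2=4)
[Jacobi] macro 6: S0 reads c1=4 → after 1×micro: 1877/32; S1 reads c0=583/16 → after 2×micro: 4; S2 reads c1=4 → after 3×micro: 4 ⇒ (c0=1877/32, c1=4, c2=4)
[Jacobi] macro 7: S0 reads c1=4 → after 1×micro: 5887/64; S1 reads c0=1877/32 → after 2×micro: 1; S2 reads c1=4 → after 3×micro: 4 ⇒ (c0=5887/64, c1=1, c2=4)
[Jacobi] macro 8: S0 reads c1=1 → after 1×micro: 17789/128; S1 reads c0=5887/64 → after 2×micro: 4; S2 reads c1=1 → after 3×micro: 3 ⇒ (c0=17789/128, c1=4, c2=3)
[Jacobi] macro 9: S0 reads c1=4 → after 1×micro: 54391/256; S1 reads c0=17789/128 → after 2×micro: 1; S2 reads c1=4 → after 3×micro: 4 ⇒ (c0=54391/256, c1=1, c2=4)
[Jacobi] macro 10: S0 reads c1=1 → after 1×micro: 163685/512; S1 reads c0=54391/256 → after 2×micro: -1; S2 reads c1=1 → after 3×micro: 3 ⇒ (c0=163685/512, c1=-1, c2=3)
[Gauss-Seidel] macro 1: S0 reads c1=2 → after 1×micro: 5; S1 reads c0=5 → after 2×micro: 2; S2 reads c1=2 → after 3×micro: 4 ⇒ (c0=5, c1=2, c2=4)
[Gauss-Seidel] macro 2: S0 reads c1=2 → after 1×micro: 19/2; S1 reads c0=19/2 → after 2×micro: 1; S2 reads c1=1 → after 3×micro: 3 ⇒ (c0=19/2, c1=1, c2=3)
[Gauss-Seidel] macro 3: S0 reads c1=1 → after 1×micro: 61/4; S1 reads c0=61/4 → after 2×micro: 2; S2 reads c1=2 → after 3×micro: 4 ⇒ (c0=61/4, c1=2, c2=4)
[Gauss-Seidel] macro 4: S0 reads c1=2 → after 1×micro: 199/8; S1 reads c0=199/8 → after 2×micro: 1; S2 reads c1=1 → after 3×micro: 3 ⇒ (c0=199/8, c1=1, c2=3)
[Gauss-Seidel] macro 5: S0 reads c1=1 → after 1×micro: 613/16; S1 reads c0=613/16 → after 2×micro: 1; S2 reads c1=1 → after 3×micro: 0 ⇒ (c0=613/16, c1=1, c2=0)
[Gauss-Seidel] macro 6: S0 reads c1=1 → after 1×micro: 1871/32; S1 reads c0=1871/32 → after 2×micro: 1; S2 reads c1=1 → after 3×micro: 1 ⇒ (c0=1871/32, c1=1, c2=1)
[Gauss-Seidel] macro 7: S0 reads c1=1 → after 1×micro: 5677/64; S1 reads c0=5677/64 → after 2×micro: 1; S2 reads c1=1 → after 3×micro: 4 ⇒ (c0=5677/64, c1=1, c2=4)
[Gauss-Seidel] macro 8: S0 reads c1=1 → after 1×micro: 17159/128; S1 reads c0=17159/128 → after 2×micro: 1; S2 reads c1=1 → after 3×micro: 3 ⇒ (c0=17159/128, c1=1, c2=3)
[Gauss-Seidel] macro 9: S0 reads c1=1 → after 1×micro: 51733/256; S1 reads c0=51733/256 → after 2×micro: -1; S2 reads c1=-1 → after 3×micro: 0 ⇒ (c0=51733/256, c1=-1, c2=0)
[Gauss-Seidel] macro 10: S0 reads c1=-1 → after 1×micro: 154687/512; S1 reads c0=154687/512 → after 2×micro: -1; S2 reads c1=-1 → after 3×micro: 1 ⇒ (c0=154687/512, c1=-1, c2=1)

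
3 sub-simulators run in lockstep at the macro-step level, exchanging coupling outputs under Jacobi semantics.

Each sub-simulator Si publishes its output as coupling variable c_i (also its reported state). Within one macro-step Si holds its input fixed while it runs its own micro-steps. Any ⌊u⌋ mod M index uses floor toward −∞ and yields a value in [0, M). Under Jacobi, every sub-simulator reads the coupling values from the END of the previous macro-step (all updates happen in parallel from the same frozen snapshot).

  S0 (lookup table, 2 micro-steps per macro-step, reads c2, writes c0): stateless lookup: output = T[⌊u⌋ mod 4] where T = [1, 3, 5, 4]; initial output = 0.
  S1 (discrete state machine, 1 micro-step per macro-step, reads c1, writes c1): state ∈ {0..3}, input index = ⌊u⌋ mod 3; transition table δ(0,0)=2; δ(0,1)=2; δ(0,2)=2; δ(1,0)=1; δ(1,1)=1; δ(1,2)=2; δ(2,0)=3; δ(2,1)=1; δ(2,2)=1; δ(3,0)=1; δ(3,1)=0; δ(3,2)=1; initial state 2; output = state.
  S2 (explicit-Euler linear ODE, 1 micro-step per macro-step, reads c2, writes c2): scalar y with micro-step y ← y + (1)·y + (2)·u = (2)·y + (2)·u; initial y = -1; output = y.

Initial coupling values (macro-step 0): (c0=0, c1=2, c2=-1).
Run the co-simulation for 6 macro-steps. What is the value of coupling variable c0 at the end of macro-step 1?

macro 1: S0 reads c2=-1 → after 2×micro: 4; S1 reads c1=2 → after 1×micro: 1; S2 reads c2=-1 → after 1×micro: -4 ⇒ (c0=4, c1=1, c2=-4)
macro 2: S0 reads c2=-4 → after 2×micro: 1; S1 reads c1=1 → after 1×micro: 1; S2 reads c2=-4 → after 1×micro: -16 ⇒ (c0=1, c1=1, c2=-16)
macro 3: S0 reads c2=-16 → after 2×micro: 1; S1 reads c1=1 → after 1×micro: 1; S2 reads c2=-16 → after 1×micro: -64 ⇒ (c0=1, c1=1, c2=-64)
macro 4: S0 reads c2=-64 → after 2×micro: 1; S1 reads c1=1 → after 1×micro: 1; S2 reads c2=-64 → after 1×micro: -256 ⇒ (c0=1, c1=1, c2=-256)
macro 5: S0 reads c2=-256 → after 2×micro: 1; S1 reads c1=1 → after 1×micro: 1; S2 reads c2=-256 → after 1×micro: -1024 ⇒ (c0=1, c1=1, c2=-1024)
macro 6: S0 reads c2=-1024 → after 2×micro: 1; S1 reads c1=1 → after 1×micro: 1; S2 reads c2=-1024 → after 1×micro: -4096 ⇒ (c0=1, c1=1, c2=-4096)

c0 at macro-step 1 = 4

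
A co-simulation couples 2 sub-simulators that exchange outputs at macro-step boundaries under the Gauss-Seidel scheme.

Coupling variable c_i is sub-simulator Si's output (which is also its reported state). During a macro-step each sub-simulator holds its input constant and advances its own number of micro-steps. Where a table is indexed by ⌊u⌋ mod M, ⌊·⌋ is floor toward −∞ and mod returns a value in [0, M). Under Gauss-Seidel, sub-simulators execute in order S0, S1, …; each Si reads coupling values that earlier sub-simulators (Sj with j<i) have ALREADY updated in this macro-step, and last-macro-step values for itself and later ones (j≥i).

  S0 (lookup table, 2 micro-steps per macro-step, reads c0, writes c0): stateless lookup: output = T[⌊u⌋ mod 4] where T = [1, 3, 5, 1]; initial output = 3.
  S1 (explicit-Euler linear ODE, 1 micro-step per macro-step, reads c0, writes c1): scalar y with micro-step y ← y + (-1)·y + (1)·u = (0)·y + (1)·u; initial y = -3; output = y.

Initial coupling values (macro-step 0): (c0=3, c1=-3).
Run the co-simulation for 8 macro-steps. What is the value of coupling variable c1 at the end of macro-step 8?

c1 at macro-step 8 = 3

macro 1: S0 reads c0=3 → after 2×micro: 1; S1 reads c0=1 → after 1×micro: 1 ⇒ (c0=1, c1=1)
macro 2: S0 reads c0=1 → after 2×micro: 3; S1 reads c0=3 → after 1×micro: 3 ⇒ (c0=3, c1=3)
macro 3: S0 reads c0=3 → after 2×micro: 1; S1 reads c0=1 → after 1×micro: 1 ⇒ (c0=1, c1=1)
macro 4: S0 reads c0=1 → after 2×micro: 3; S1 reads c0=3 → after 1×micro: 3 ⇒ (c0=3, c1=3)
macro 5: S0 reads c0=3 → after 2×micro: 1; S1 reads c0=1 → after 1×micro: 1 ⇒ (c0=1, c1=1)
macro 6: S0 reads c0=1 → after 2×micro: 3; S1 reads c0=3 → after 1×micro: 3 ⇒ (c0=3, c1=3)
macro 7: S0 reads c0=3 → after 2×micro: 1; S1 reads c0=1 → after 1×micro: 1 ⇒ (c0=1, c1=1)
macro 8: S0 reads c0=1 → after 2×micro: 3; S1 reads c0=3 → after 1×micro: 3 ⇒ (c0=3, c1=3)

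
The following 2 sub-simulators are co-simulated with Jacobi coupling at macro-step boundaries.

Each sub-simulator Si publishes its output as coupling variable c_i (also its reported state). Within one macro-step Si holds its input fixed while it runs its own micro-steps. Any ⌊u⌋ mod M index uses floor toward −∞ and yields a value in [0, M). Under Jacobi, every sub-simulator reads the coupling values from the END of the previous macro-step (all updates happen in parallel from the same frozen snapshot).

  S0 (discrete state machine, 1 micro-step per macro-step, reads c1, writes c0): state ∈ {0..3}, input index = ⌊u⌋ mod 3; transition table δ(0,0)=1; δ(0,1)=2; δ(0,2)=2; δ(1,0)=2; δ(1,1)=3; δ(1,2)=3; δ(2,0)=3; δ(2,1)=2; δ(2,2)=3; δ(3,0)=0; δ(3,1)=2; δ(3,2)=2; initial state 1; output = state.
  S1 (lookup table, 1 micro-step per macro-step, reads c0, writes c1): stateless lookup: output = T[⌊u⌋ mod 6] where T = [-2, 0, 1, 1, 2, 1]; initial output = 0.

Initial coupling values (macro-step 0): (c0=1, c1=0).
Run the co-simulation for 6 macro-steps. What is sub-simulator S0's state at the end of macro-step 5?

S0 state at macro-step 5 = 2

macro 1: S0 reads c1=0 → after 1×micro: 2; S1 reads c0=1 → after 1×micro: 0 ⇒ (c0=2, c1=0)
macro 2: S0 reads c1=0 → after 1×micro: 3; S1 reads c0=2 → after 1×micro: 1 ⇒ (c0=3, c1=1)
macro 3: S0 reads c1=1 → after 1×micro: 2; S1 reads c0=3 → after 1×micro: 1 ⇒ (c0=2, c1=1)
macro 4: S0 reads c1=1 → after 1×micro: 2; S1 reads c0=2 → after 1×micro: 1 ⇒ (c0=2, c1=1)
macro 5: S0 reads c1=1 → after 1×micro: 2; S1 reads c0=2 → after 1×micro: 1 ⇒ (c0=2, c1=1)
macro 6: S0 reads c1=1 → after 1×micro: 2; S1 reads c0=2 → after 1×micro: 1 ⇒ (c0=2, c1=1)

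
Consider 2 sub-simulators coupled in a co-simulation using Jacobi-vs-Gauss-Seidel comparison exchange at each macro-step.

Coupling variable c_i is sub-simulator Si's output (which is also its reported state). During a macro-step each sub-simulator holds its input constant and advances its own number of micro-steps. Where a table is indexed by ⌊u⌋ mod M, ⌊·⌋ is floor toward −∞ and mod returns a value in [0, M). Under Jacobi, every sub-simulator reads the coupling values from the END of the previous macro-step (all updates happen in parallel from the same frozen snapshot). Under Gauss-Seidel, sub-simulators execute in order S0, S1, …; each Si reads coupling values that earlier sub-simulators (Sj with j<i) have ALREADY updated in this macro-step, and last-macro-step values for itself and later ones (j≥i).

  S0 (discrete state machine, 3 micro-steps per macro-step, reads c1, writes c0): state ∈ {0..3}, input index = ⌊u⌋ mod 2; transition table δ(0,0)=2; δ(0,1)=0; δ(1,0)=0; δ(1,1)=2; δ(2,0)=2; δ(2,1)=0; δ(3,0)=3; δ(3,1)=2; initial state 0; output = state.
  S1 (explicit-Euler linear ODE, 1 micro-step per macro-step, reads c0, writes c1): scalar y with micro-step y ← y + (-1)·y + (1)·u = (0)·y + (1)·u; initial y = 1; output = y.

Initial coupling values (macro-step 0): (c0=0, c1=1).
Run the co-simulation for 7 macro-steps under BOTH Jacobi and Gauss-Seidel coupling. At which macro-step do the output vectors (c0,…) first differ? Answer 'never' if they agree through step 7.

[Jacobi] macro 1: S0 reads c1=1 → after 3×micro: 0; S1 reads c0=0 → after 1×micro: 0 ⇒ (c0=0, c1=0)
[Jacobi] macro 2: S0 reads c1=0 → after 3×micro: 2; S1 reads c0=0 → after 1×micro: 0 ⇒ (c0=2, c1=0)
[Jacobi] macro 3: S0 reads c1=0 → after 3×micro: 2; S1 reads c0=2 → after 1×micro: 2 ⇒ (c0=2, c1=2)
[Jacobi] macro 4: S0 reads c1=2 → after 3×micro: 2; S1 reads c0=2 → after 1×micro: 2 ⇒ (c0=2, c1=2)
[Jacobi] macro 5: S0 reads c1=2 → after 3×micro: 2; S1 reads c0=2 → after 1×micro: 2 ⇒ (c0=2, c1=2)
[Jacobi] macro 6: S0 reads c1=2 → after 3×micro: 2; S1 reads c0=2 → after 1×micro: 2 ⇒ (c0=2, c1=2)
[Jacobi] macro 7: S0 reads c1=2 → after 3×micro: 2; S1 reads c0=2 → after 1×micro: 2 ⇒ (c0=2, c1=2)
[Gauss-Seidel] macro 1: S0 reads c1=1 → after 3×micro: 0; S1 reads c0=0 → after 1×micro: 0 ⇒ (c0=0, c1=0)
[Gauss-Seidel] macro 2: S0 reads c1=0 → after 3×micro: 2; S1 reads c0=2 → after 1×micro: 2 ⇒ (c0=2, c1=2)
[Gauss-Seidel] macro 3: S0 reads c1=2 → after 3×micro: 2; S1 reads c0=2 → after 1×micro: 2 ⇒ (c0=2, c1=2)
[Gauss-Seidel] macro 4: S0 reads c1=2 → after 3×micro: 2; S1 reads c0=2 → after 1×micro: 2 ⇒ (c0=2, c1=2)
[Gauss-Seidel] macro 5: S0 reads c1=2 → after 3×micro: 2; S1 reads c0=2 → after 1×micro: 2 ⇒ (c0=2, c1=2)
[Gauss-Seidel] macro 6: S0 reads c1=2 → after 3×micro: 2; S1 reads c0=2 → after 1×micro: 2 ⇒ (c0=2, c1=2)
[Gauss-Seidel] macro 7: S0 reads c1=2 → after 3×micro: 2; S1 reads c0=2 → after 1×micro: 2 ⇒ (c0=2, c1=2)

first divergence at macro-step: 2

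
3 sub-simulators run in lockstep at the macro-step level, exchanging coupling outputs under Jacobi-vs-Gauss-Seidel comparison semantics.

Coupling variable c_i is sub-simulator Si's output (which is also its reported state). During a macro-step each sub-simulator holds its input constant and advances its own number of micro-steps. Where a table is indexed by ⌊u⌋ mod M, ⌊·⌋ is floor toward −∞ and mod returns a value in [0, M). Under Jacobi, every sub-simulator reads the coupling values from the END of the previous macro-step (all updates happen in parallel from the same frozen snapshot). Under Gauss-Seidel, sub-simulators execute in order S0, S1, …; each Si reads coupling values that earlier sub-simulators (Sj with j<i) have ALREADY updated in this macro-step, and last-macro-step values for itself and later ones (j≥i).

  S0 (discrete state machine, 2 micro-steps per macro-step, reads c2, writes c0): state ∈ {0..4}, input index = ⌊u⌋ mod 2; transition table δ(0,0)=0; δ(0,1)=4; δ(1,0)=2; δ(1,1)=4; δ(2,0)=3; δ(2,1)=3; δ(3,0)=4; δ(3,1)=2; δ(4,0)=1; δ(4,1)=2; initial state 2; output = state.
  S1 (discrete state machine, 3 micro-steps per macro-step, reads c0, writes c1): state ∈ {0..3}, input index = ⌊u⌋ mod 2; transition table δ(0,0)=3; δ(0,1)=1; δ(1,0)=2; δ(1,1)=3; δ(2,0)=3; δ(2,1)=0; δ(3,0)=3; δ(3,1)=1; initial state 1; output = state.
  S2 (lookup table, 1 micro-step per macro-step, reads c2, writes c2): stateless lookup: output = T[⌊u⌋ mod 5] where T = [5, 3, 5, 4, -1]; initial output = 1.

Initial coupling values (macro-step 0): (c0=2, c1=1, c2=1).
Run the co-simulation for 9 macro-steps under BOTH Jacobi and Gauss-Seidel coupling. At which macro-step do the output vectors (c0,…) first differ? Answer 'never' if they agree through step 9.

first divergence at macro-step: 4

[Jacobi] macro 1: S0 reads c2=1 → after 2×micro: 2; S1 reads c0=2 → after 3×micro: 3; S2 reads c2=1 → after 1×micro: 3 ⇒ (c0=2, c1=3, c2=3)
[Jacobi] macro 2: S0 reads c2=3 → after 2×micro: 2; S1 reads c0=2 → after 3×micro: 3; S2 reads c2=3 → after 1×micro: 4 ⇒ (c0=2, c1=3, c2=4)
[Jacobi] macro 3: S0 reads c2=4 → after 2×micro: 4; S1 reads c0=2 → after 3×micro: 3; S2 reads c2=4 → after 1×micro: -1 ⇒ (c0=4, c1=3, c2=-1)
[Jacobi] macro 4: S0 reads c2=-1 → after 2×micro: 3; S1 reads c0=4 → after 3×micro: 3; S2 reads c2=-1 → after 1×micro: -1 ⇒ (c0=3, c1=3, c2=-1)
[Jacobi] macro 5: S0 reads c2=-1 → after 2×micro: 3; S1 reads c0=3 → after 3×micro: 1; S2 reads c2=-1 → after 1×micro: -1 ⇒ (c0=3, c1=1, c2=-1)
[Jacobi] macro 6: S0 reads c2=-1 → after 2×micro: 3; S1 reads c0=3 → after 3×micro: 3; S2 reads c2=-1 → after 1×micro: -1 ⇒ (c0=3, c1=3, c2=-1)
[Jacobi] macro 7: S0 reads c2=-1 → after 2×micro: 3; S1 reads c0=3 → after 3×micro: 1; S2 reads c2=-1 → after 1×micro: -1 ⇒ (c0=3, c1=1, c2=-1)
[Jacobi] macro 8: S0 reads c2=-1 → after 2×micro: 3; S1 reads c0=3 → after 3×micro: 3; S2 reads c2=-1 → after 1×micro: -1 ⇒ (c0=3, c1=3, c2=-1)
[Jacobi] macro 9: S0 reads c2=-1 → after 2×micro: 3; S1 reads c0=3 → after 3×micro: 1; S2 reads c2=-1 → after 1×micro: -1 ⇒ (c0=3, c1=1, c2=-1)
[Gauss-Seidel] macro 1: S0 reads c2=1 → after 2×micro: 2; S1 reads c0=2 → after 3×micro: 3; S2 reads c2=1 → after 1×micro: 3 ⇒ (c0=2, c1=3, c2=3)
[Gauss-Seidel] macro 2: S0 reads c2=3 → after 2×micro: 2; S1 reads c0=2 → after 3×micro: 3; S2 reads c2=3 → after 1×micro: 4 ⇒ (c0=2, c1=3, c2=4)
[Gauss-Seidel] macro 3: S0 reads c2=4 → after 2×micro: 4; S1 reads c0=4 → after 3×micro: 3; S2 reads c2=4 → after 1×micro: -1 ⇒ (c0=4, c1=3, c2=-1)
[Gauss-Seidel] macro 4: S0 reads c2=-1 → after 2×micro: 3; S1 reads c0=3 → after 3×micro: 1; S2 reads c2=-1 → after 1×micro: -1 ⇒ (c0=3, c1=1, c2=-1)
[Gauss-Seidel] macro 5: S0 reads c2=-1 → after 2×micro: 3; S1 reads c0=3 → after 3×micro: 3; S2 reads c2=-1 → after 1×micro: -1 ⇒ (c0=3, c1=3, c2=-1)
[Gauss-Seidel] macro 6: S0 reads c2=-1 → after 2×micro: 3; S1 reads c0=3 → after 3×micro: 1; S2 reads c2=-1 → after 1×micro: -1 ⇒ (c0=3, c1=1, c2=-1)
[Gauss-Seidel] macro 7: S0 reads c2=-1 → after 2×micro: 3; S1 reads c0=3 → after 3×micro: 3; S2 reads c2=-1 → after 1×micro: -1 ⇒ (c0=3, c1=3, c2=-1)
[Gauss-Seidel] macro 8: S0 reads c2=-1 → after 2×micro: 3; S1 reads c0=3 → after 3×micro: 1; S2 reads c2=-1 → after 1×micro: -1 ⇒ (c0=3, c1=1, c2=-1)
[Gauss-Seidel] macro 9: S0 reads c2=-1 → after 2×micro: 3; S1 reads c0=3 → after 3×micro: 3; S2 reads c2=-1 → after 1×micro: -1 ⇒ (c0=3, c1=3, c2=-1)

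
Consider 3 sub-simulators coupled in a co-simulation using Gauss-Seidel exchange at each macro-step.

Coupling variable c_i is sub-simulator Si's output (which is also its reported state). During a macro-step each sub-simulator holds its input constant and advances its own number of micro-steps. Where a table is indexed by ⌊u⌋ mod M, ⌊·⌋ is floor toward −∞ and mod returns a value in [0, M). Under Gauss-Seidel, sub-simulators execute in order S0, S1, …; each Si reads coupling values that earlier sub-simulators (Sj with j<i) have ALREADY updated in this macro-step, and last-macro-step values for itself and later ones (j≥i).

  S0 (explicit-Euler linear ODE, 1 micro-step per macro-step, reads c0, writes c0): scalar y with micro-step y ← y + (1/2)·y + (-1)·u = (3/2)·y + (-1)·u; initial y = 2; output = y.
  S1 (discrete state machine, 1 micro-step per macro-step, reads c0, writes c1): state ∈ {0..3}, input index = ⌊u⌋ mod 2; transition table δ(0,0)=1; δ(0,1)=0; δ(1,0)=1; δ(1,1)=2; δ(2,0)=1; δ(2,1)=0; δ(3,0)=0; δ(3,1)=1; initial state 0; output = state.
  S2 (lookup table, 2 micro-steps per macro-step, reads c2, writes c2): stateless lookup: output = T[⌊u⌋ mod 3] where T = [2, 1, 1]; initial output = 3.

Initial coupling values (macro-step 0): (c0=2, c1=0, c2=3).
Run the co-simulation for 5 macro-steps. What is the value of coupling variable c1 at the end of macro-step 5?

c1 at macro-step 5 = 1

macro 1: S0 reads c0=2 → after 1×micro: 1; S1 reads c0=1 → after 1×micro: 0; S2 reads c2=3 → after 2×micro: 2 ⇒ (c0=1, c1=0, c2=2)
macro 2: S0 reads c0=1 → after 1×micro: 1/2; S1 reads c0=1/2 → after 1×micro: 1; S2 reads c2=2 → after 2×micro: 1 ⇒ (c0=1/2, c1=1, c2=1)
macro 3: S0 reads c0=1/2 → after 1×micro: 1/4; S1 reads c0=1/4 → after 1×micro: 1; S2 reads c2=1 → after 2×micro: 1 ⇒ (c0=1/4, c1=1, c2=1)
macro 4: S0 reads c0=1/4 → after 1×micro: 1/8; S1 reads c0=1/8 → after 1×micro: 1; S2 reads c2=1 → after 2×micro: 1 ⇒ (c0=1/8, c1=1, c2=1)
macro 5: S0 reads c0=1/8 → after 1×micro: 1/16; S1 reads c0=1/16 → after 1×micro: 1; S2 reads c2=1 → after 2×micro: 1 ⇒ (c0=1/16, c1=1, c2=1)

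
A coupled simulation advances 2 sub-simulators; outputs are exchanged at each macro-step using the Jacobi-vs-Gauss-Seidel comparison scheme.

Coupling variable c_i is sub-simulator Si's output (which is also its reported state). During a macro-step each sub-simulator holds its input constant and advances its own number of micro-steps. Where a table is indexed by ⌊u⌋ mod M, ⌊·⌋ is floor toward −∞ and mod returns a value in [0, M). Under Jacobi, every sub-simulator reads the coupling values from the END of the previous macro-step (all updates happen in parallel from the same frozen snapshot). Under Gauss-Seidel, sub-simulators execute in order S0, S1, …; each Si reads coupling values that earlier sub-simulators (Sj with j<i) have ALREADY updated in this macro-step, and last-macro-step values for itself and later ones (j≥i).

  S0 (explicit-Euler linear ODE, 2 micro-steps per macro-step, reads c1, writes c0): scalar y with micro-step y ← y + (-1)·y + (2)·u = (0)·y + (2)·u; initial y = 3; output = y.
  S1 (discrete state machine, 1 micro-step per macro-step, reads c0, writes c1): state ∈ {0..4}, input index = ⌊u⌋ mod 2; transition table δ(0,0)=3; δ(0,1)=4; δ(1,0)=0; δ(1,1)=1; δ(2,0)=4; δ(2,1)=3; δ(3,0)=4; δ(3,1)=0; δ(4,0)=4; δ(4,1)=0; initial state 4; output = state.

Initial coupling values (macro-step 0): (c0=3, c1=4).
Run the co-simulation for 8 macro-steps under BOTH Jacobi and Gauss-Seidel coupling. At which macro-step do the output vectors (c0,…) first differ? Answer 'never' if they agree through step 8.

[Jacobi] macro 1: S0 reads c1=4 → after 2×micro: 8; S1 reads c0=3 → after 1×micro: 0 ⇒ (c0=8, c1=0)
[Jacobi] macro 2: S0 reads c1=0 → after 2×micro: 0; S1 reads c0=8 → after 1×micro: 3 ⇒ (c0=0, c1=3)
[Jacobi] macro 3: S0 reads c1=3 → after 2×micro: 6; S1 reads c0=0 → after 1×micro: 4 ⇒ (c0=6, c1=4)
[Jacobi] macro 4: S0 reads c1=4 → after 2×micro: 8; S1 reads c0=6 → after 1×micro: 4 ⇒ (c0=8, c1=4)
[Jacobi] macro 5: S0 reads c1=4 → after 2×micro: 8; S1 reads c0=8 → after 1×micro: 4 ⇒ (c0=8, c1=4)
[Jacobi] macro 6: S0 reads c1=4 → after 2×micro: 8; S1 reads c0=8 → after 1×micro: 4 ⇒ (c0=8, c1=4)
[Jacobi] macro 7: S0 reads c1=4 → after 2×micro: 8; S1 reads c0=8 → after 1×micro: 4 ⇒ (c0=8, c1=4)
[Jacobi] macro 8: S0 reads c1=4 → after 2×micro: 8; S1 reads c0=8 → after 1×micro: 4 ⇒ (c0=8, c1=4)
[Gauss-Seidel] macro 1: S0 reads c1=4 → after 2×micro: 8; S1 reads c0=8 → after 1×micro: 4 ⇒ (c0=8, c1=4)
[Gauss-Seidel] macro 2: S0 reads c1=4 → after 2×micro: 8; S1 reads c0=8 → after 1×micro: 4 ⇒ (c0=8, c1=4)
[Gauss-Seidel] macro 3: S0 reads c1=4 → after 2×micro: 8; S1 reads c0=8 → after 1×micro: 4 ⇒ (c0=8, c1=4)
[Gauss-Seidel] macro 4: S0 reads c1=4 → after 2×micro: 8; S1 reads c0=8 → after 1×micro: 4 ⇒ (c0=8, c1=4)
[Gauss-Seidel] macro 5: S0 reads c1=4 → after 2×micro: 8; S1 reads c0=8 → after 1×micro: 4 ⇒ (c0=8, c1=4)
[Gauss-Seidel] macro 6: S0 reads c1=4 → after 2×micro: 8; S1 reads c0=8 → after 1×micro: 4 ⇒ (c0=8, c1=4)
[Gauss-Seidel] macro 7: S0 reads c1=4 → after 2×micro: 8; S1 reads c0=8 → after 1×micro: 4 ⇒ (c0=8, c1=4)
[Gauss-Seidel] macro 8: S0 reads c1=4 → after 2×micro: 8; S1 reads c0=8 → after 1×micro: 4 ⇒ (c0=8, c1=4)

first divergence at macro-step: 1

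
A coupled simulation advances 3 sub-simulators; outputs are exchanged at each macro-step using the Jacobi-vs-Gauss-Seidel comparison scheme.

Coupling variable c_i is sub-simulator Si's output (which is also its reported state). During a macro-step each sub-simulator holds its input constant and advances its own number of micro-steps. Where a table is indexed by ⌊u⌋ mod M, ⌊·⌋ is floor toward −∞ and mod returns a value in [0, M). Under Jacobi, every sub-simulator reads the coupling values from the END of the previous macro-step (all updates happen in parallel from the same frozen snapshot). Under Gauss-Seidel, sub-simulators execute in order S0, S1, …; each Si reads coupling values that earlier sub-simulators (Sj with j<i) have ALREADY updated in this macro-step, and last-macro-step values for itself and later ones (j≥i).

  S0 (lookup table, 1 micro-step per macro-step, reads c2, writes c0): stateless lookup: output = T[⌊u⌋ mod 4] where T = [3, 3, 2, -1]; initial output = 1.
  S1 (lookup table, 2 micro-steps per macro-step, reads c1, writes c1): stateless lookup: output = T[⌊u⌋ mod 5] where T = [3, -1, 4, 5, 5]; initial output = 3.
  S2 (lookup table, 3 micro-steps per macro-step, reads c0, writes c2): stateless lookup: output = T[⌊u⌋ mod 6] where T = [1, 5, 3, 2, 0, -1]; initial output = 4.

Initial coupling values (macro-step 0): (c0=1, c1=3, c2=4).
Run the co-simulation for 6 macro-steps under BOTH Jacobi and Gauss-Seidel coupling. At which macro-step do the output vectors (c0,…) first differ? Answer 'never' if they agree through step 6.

first divergence at macro-step: 1

[Jacobi] macro 1: S0 reads c2=4 → after 1×micro: 3; S1 reads c1=3 → after 2×micro: 5; S2 reads c0=1 → after 3×micro: 5 ⇒ (c0=3, c1=5, c2=5)
[Jacobi] macro 2: S0 reads c2=5 → after 1×micro: 3; S1 reads c1=5 → after 2×micro: 3; S2 reads c0=3 → after 3×micro: 2 ⇒ (c0=3, c1=3, c2=2)
[Jacobi] macro 3: S0 reads c2=2 → after 1×micro: 2; S1 reads c1=3 → after 2×micro: 5; S2 reads c0=3 → after 3×micro: 2 ⇒ (c0=2, c1=5, c2=2)
[Jacobi] macro 4: S0 reads c2=2 → after 1×micro: 2; S1 reads c1=5 → after 2×micro: 3; S2 reads c0=2 → after 3×micro: 3 ⇒ (c0=2, c1=3, c2=3)
[Jacobi] macro 5: S0 reads c2=3 → after 1×micro: -1; S1 reads c1=3 → after 2×micro: 5; S2 reads c0=2 → after 3×micro: 3 ⇒ (c0=-1, c1=5, c2=3)
[Jacobi] macro 6: S0 reads c2=3 → after 1×micro: -1; S1 reads c1=5 → after 2×micro: 3; S2 reads c0=-1 → after 3×micro: -1 ⇒ (c0=-1, c1=3, c2=-1)
[Gauss-Seidel] macro 1: S0 reads c2=4 → after 1×micro: 3; S1 reads c1=3 → after 2×micro: 5; S2 reads c0=3 → after 3×micro: 2 ⇒ (c0=3, c1=5, c2=2)
[Gauss-Seidel] macro 2: S0 reads c2=2 → after 1×micro: 2; S1 reads c1=5 → after 2×micro: 3; S2 reads c0=2 → after 3×micro: 3 ⇒ (c0=2, c1=3, c2=3)
[Gauss-Seidel] macro 3: S0 reads c2=3 → after 1×micro: -1; S1 reads c1=3 → after 2×micro: 5; S2 reads c0=-1 → after 3×micro: -1 ⇒ (c0=-1, c1=5, c2=-1)
[Gauss-Seidel] macro 4: S0 reads c2=-1 → after 1×micro: -1; S1 reads c1=5 → after 2×micro: 3; S2 reads c0=-1 → after 3×micro: -1 ⇒ (c0=-1, c1=3, c2=-1)
[Gauss-Seidel] macro 5: S0 reads c2=-1 → after 1×micro: -1; S1 reads c1=3 → after 2×micro: 5; S2 reads c0=-1 → after 3×micro: -1 ⇒ (c0=-1, c1=5, c2=-1)
[Gauss-Seidel] macro 6: S0 reads c2=-1 → after 1×micro: -1; S1 reads c1=5 → after 2×micro: 3; S2 reads c0=-1 → after 3×micro: -1 ⇒ (c0=-1, c1=3, c2=-1)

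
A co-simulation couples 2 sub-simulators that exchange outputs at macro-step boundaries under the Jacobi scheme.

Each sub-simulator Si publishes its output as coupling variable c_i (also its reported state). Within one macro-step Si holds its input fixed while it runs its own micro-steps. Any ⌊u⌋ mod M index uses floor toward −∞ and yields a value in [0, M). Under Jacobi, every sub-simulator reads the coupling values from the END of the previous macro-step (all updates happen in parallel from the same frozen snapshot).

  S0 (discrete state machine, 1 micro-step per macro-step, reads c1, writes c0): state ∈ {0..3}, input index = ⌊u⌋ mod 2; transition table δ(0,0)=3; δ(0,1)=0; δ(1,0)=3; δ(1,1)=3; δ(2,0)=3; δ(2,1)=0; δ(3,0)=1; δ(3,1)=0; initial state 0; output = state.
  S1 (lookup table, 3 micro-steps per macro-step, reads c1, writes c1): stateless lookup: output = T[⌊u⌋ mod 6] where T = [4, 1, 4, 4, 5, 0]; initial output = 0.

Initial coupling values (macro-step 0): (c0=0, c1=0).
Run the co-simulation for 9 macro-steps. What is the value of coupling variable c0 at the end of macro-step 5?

c0 at macro-step 5 = 3

macro 1: S0 reads c1=0 → after 1×micro: 3; S1 reads c1=0 → after 3×micro: 4 ⇒ (c0=3, c1=4)
macro 2: S0 reads c1=4 → after 1×micro: 1; S1 reads c1=4 → after 3×micro: 5 ⇒ (c0=1, c1=5)
macro 3: S0 reads c1=5 → after 1×micro: 3; S1 reads c1=5 → after 3×micro: 0 ⇒ (c0=3, c1=0)
macro 4: S0 reads c1=0 → after 1×micro: 1; S1 reads c1=0 → after 3×micro: 4 ⇒ (c0=1, c1=4)
macro 5: S0 reads c1=4 → after 1×micro: 3; S1 reads c1=4 → after 3×micro: 5 ⇒ (c0=3, c1=5)
macro 6: S0 reads c1=5 → after 1×micro: 0; S1 reads c1=5 → after 3×micro: 0 ⇒ (c0=0, c1=0)
macro 7: S0 reads c1=0 → after 1×micro: 3; S1 reads c1=0 → after 3×micro: 4 ⇒ (c0=3, c1=4)
macro 8: S0 reads c1=4 → after 1×micro: 1; S1 reads c1=4 → after 3×micro: 5 ⇒ (c0=1, c1=5)
macro 9: S0 reads c1=5 → after 1×micro: 3; S1 reads c1=5 → after 3×micro: 0 ⇒ (c0=3, c1=0)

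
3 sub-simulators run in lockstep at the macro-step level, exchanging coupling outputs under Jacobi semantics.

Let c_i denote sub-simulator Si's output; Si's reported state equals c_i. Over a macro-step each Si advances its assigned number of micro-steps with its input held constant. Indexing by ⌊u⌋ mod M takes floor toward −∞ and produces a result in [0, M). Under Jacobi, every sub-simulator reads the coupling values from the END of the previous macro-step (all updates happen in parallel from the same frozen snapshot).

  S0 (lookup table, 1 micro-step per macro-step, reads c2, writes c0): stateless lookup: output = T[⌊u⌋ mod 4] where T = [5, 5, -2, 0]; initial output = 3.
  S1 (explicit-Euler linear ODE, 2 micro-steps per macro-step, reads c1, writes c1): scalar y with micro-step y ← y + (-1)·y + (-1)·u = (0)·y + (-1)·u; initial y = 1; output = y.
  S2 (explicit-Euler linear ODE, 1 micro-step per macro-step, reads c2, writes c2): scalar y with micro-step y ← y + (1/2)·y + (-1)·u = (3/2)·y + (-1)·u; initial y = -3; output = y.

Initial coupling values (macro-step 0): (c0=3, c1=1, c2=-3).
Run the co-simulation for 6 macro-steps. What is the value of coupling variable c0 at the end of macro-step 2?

c0 at macro-step 2 = -2

macro 1: S0 reads c2=-3 → after 1×micro: 5; S1 reads c1=1 → after 2×micro: -1; S2 reads c2=-3 → after 1×micro: -3/2 ⇒ (c0=5, c1=-1, c2=-3/2)
macro 2: S0 reads c2=-3/2 → after 1×micro: -2; S1 reads c1=-1 → after 2×micro: 1; S2 reads c2=-3/2 → after 1×micro: -3/4 ⇒ (c0=-2, c1=1, c2=-3/4)
macro 3: S0 reads c2=-3/4 → after 1×micro: 0; S1 reads c1=1 → after 2×micro: -1; S2 reads c2=-3/4 → after 1×micro: -3/8 ⇒ (c0=0, c1=-1, c2=-3/8)
macro 4: S0 reads c2=-3/8 → after 1×micro: 0; S1 reads c1=-1 → after 2×micro: 1; S2 reads c2=-3/8 → after 1×micro: -3/16 ⇒ (c0=0, c1=1, c2=-3/16)
macro 5: S0 reads c2=-3/16 → after 1×micro: 0; S1 reads c1=1 → after 2×micro: -1; S2 reads c2=-3/16 → after 1×micro: -3/32 ⇒ (c0=0, c1=-1, c2=-3/32)
macro 6: S0 reads c2=-3/32 → after 1×micro: 0; S1 reads c1=-1 → after 2×micro: 1; S2 reads c2=-3/32 → after 1×micro: -3/64 ⇒ (c0=0, c1=1, c2=-3/64)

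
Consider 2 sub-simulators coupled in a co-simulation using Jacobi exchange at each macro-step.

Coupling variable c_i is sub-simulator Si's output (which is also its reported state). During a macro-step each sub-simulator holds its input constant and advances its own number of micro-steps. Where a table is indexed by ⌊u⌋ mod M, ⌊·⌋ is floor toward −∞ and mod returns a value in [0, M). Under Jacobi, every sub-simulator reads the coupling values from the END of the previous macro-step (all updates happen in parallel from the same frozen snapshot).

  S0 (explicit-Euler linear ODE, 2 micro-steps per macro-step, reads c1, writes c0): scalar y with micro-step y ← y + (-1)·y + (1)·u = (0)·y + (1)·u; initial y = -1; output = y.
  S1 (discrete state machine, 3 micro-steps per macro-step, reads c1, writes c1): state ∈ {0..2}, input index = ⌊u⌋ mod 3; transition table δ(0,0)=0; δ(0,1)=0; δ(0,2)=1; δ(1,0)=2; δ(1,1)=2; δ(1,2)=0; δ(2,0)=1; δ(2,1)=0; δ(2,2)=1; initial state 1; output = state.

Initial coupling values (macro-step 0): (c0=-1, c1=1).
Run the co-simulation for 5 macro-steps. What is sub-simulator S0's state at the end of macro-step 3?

S0 state at macro-step 3 = 0

macro 1: S0 reads c1=1 → after 2×micro: 1; S1 reads c1=1 → after 3×micro: 0 ⇒ (c0=1, c1=0)
macro 2: S0 reads c1=0 → after 2×micro: 0; S1 reads c1=0 → after 3×micro: 0 ⇒ (c0=0, c1=0)
macro 3: S0 reads c1=0 → after 2×micro: 0; S1 reads c1=0 → after 3×micro: 0 ⇒ (c0=0, c1=0)
macro 4: S0 reads c1=0 → after 2×micro: 0; S1 reads c1=0 → after 3×micro: 0 ⇒ (c0=0, c1=0)
macro 5: S0 reads c1=0 → after 2×micro: 0; S1 reads c1=0 → after 3×micro: 0 ⇒ (c0=0, c1=0)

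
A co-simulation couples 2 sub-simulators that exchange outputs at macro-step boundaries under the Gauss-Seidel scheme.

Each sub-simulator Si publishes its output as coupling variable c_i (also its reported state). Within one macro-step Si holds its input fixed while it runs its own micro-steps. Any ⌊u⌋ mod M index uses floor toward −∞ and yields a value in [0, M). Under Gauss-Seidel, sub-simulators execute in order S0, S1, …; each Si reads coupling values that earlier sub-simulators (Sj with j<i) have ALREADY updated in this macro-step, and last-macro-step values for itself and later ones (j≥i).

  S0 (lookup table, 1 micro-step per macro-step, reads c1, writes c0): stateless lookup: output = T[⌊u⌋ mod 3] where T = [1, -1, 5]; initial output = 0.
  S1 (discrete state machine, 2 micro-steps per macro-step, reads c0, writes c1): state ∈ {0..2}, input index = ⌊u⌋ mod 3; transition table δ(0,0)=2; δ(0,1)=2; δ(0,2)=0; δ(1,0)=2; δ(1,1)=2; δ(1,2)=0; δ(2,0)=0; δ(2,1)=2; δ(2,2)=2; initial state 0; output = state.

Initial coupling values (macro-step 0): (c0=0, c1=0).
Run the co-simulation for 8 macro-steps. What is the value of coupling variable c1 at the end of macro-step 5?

c1 at macro-step 5 = 2

macro 1: S0 reads c1=0 → after 1×micro: 1; S1 reads c0=1 → after 2×micro: 2 ⇒ (c0=1, c1=2)
macro 2: S0 reads c1=2 → after 1×micro: 5; S1 reads c0=5 → after 2×micro: 2 ⇒ (c0=5, c1=2)
macro 3: S0 reads c1=2 → after 1×micro: 5; S1 reads c0=5 → after 2×micro: 2 ⇒ (c0=5, c1=2)
macro 4: S0 reads c1=2 → after 1×micro: 5; S1 reads c0=5 → after 2×micro: 2 ⇒ (c0=5, c1=2)
macro 5: S0 reads c1=2 → after 1×micro: 5; S1 reads c0=5 → after 2×micro: 2 ⇒ (c0=5, c1=2)
macro 6: S0 reads c1=2 → after 1×micro: 5; S1 reads c0=5 → after 2×micro: 2 ⇒ (c0=5, c1=2)
macro 7: S0 reads c1=2 → after 1×micro: 5; S1 reads c0=5 → after 2×micro: 2 ⇒ (c0=5, c1=2)
macro 8: S0 reads c1=2 → after 1×micro: 5; S1 reads c0=5 → after 2×micro: 2 ⇒ (c0=5, c1=2)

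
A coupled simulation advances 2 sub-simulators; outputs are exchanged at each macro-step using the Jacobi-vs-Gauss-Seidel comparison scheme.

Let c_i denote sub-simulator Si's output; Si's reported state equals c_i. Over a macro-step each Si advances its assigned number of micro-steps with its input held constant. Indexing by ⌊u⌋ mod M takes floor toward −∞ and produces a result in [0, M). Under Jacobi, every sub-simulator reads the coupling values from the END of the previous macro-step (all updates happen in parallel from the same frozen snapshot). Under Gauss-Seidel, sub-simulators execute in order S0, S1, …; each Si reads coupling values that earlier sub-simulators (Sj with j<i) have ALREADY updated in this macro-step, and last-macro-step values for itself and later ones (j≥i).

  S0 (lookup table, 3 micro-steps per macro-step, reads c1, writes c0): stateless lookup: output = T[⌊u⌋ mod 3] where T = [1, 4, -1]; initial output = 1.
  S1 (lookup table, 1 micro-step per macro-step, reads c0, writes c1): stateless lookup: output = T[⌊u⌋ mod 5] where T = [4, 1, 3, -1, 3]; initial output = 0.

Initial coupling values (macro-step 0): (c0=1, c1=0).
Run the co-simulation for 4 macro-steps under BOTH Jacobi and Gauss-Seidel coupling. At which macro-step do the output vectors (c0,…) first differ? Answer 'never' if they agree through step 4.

first divergence at macro-step: 2

[Jacobi] macro 1: S0 reads c1=0 → after 3×micro: 1; S1 reads c0=1 → after 1×micro: 1 ⇒ (c0=1, c1=1)
[Jacobi] macro 2: S0 reads c1=1 → after 3×micro: 4; S1 reads c0=1 → after 1×micro: 1 ⇒ (c0=4, c1=1)
[Jacobi] macro 3: S0 reads c1=1 → after 3×micro: 4; S1 reads c0=4 → after 1×micro: 3 ⇒ (c0=4, c1=3)
[Jacobi] macro 4: S0 reads c1=3 → after 3×micro: 1; S1 reads c0=4 → after 1×micro: 3 ⇒ (c0=1, c1=3)
[Gauss-Seidel] macro 1: S0 reads c1=0 → after 3×micro: 1; S1 reads c0=1 → after 1×micro: 1 ⇒ (c0=1, c1=1)
[Gauss-Seidel] macro 2: S0 reads c1=1 → after 3×micro: 4; S1 reads c0=4 → after 1×micro: 3 ⇒ (c0=4, c1=3)
[Gauss-Seidel] macro 3: S0 reads c1=3 → after 3×micro: 1; S1 reads c0=1 → after 1×micro: 1 ⇒ (c0=1, c1=1)
[Gauss-Seidel] macro 4: S0 reads c1=1 → after 3×micro: 4; S1 reads c0=4 → after 1×micro: 3 ⇒ (c0=4, c1=3)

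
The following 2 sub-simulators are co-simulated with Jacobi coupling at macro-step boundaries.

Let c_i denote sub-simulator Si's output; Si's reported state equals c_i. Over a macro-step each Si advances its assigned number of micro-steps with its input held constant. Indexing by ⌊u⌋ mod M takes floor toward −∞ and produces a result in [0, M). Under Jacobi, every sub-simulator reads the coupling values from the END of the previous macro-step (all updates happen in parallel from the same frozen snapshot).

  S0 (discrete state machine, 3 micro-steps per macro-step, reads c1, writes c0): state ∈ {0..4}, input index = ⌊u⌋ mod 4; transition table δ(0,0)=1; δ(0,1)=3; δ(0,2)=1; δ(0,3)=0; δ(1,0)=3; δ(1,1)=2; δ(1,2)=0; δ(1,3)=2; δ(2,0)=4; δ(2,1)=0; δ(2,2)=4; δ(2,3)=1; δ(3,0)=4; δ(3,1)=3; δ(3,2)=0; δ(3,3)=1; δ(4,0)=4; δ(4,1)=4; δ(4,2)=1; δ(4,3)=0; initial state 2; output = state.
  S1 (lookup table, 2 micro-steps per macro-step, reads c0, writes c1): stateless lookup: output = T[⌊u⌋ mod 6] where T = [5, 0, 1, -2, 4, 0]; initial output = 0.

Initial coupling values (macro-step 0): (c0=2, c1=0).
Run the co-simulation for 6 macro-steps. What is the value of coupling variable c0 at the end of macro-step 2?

macro 1: S0 reads c1=0 → after 3×micro: 4; S1 reads c0=2 → after 2×micro: 1 ⇒ (c0=4, c1=1)
macro 2: S0 reads c1=1 → after 3×micro: 4; S1 reads c0=4 → after 2×micro: 4 ⇒ (c0=4, c1=4)
macro 3: S0 reads c1=4 → after 3×micro: 4; S1 reads c0=4 → after 2×micro: 4 ⇒ (c0=4, c1=4)
macro 4: S0 reads c1=4 → after 3×micro: 4; S1 reads c0=4 → after 2×micro: 4 ⇒ (c0=4, c1=4)
macro 5: S0 reads c1=4 → after 3×micro: 4; S1 reads c0=4 → after 2×micro: 4 ⇒ (c0=4, c1=4)
macro 6: S0 reads c1=4 → after 3×micro: 4; S1 reads c0=4 → after 2×micro: 4 ⇒ (c0=4, c1=4)

c0 at macro-step 2 = 4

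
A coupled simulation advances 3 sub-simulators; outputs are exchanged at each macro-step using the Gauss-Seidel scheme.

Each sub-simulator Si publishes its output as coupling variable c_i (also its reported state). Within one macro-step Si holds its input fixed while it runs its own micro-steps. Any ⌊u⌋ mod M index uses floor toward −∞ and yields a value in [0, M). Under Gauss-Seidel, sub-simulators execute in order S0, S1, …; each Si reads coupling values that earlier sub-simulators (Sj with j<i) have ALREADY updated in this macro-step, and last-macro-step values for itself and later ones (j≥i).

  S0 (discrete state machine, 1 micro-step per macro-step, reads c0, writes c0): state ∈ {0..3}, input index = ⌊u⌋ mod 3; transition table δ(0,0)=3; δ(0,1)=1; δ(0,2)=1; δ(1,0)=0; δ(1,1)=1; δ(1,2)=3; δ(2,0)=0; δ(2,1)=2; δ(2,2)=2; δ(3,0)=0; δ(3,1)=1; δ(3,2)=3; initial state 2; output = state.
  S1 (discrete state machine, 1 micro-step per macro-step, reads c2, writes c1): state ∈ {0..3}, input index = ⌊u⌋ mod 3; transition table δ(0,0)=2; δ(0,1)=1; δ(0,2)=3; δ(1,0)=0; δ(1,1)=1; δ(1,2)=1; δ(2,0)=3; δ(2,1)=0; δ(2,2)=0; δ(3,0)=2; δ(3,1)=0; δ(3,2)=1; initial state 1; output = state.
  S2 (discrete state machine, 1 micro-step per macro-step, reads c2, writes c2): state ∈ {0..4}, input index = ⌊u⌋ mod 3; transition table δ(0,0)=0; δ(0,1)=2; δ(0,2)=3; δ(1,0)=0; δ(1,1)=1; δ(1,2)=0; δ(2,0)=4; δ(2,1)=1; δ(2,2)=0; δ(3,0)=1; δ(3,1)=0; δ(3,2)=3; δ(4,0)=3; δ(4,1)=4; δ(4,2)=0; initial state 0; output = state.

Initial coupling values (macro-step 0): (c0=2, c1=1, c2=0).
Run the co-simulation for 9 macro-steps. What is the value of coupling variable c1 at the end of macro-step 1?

c1 at macro-step 1 = 0

macro 1: S0 reads c0=2 → after 1×micro: 2; S1 reads c2=0 → after 1×micro: 0; S2 reads c2=0 → after 1×micro: 0 ⇒ (c0=2, c1=0, c2=0)
macro 2: S0 reads c0=2 → after 1×micro: 2; S1 reads c2=0 → after 1×micro: 2; S2 reads c2=0 → after 1×micro: 0 ⇒ (c0=2, c1=2, c2=0)
macro 3: S0 reads c0=2 → after 1×micro: 2; S1 reads c2=0 → after 1×micro: 3; S2 reads c2=0 → after 1×micro: 0 ⇒ (c0=2, c1=3, c2=0)
macro 4: S0 reads c0=2 → after 1×micro: 2; S1 reads c2=0 → after 1×micro: 2; S2 reads c2=0 → after 1×micro: 0 ⇒ (c0=2, c1=2, c2=0)
macro 5: S0 reads c0=2 → after 1×micro: 2; S1 reads c2=0 → after 1×micro: 3; S2 reads c2=0 → after 1×micro: 0 ⇒ (c0=2, c1=3, c2=0)
macro 6: S0 reads c0=2 → after 1×micro: 2; S1 reads c2=0 → after 1×micro: 2; S2 reads c2=0 → after 1×micro: 0 ⇒ (c0=2, c1=2, c2=0)
macro 7: S0 reads c0=2 → after 1×micro: 2; S1 reads c2=0 → after 1×micro: 3; S2 reads c2=0 → after 1×micro: 0 ⇒ (c0=2, c1=3, c2=0)
macro 8: S0 reads c0=2 → after 1×micro: 2; S1 reads c2=0 → after 1×micro: 2; S2 reads c2=0 → after 1×micro: 0 ⇒ (c0=2, c1=2, c2=0)
macro 9: S0 reads c0=2 → after 1×micro: 2; S1 reads c2=0 → after 1×micro: 3; S2 reads c2=0 → after 1×micro: 0 ⇒ (c0=2, c1=3, c2=0)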